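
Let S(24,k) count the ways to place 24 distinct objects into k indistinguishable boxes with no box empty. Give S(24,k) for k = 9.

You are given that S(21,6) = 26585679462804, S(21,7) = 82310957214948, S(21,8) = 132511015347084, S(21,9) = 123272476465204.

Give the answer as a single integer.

row 22: T[22][7]=7·82310957214948+26585679462804=602762379967440  T[22][8]=8·132511015347084+82310957214948=1142399079991620  T[22][9]=9·123272476465204+132511015347084=1241963303533920
row 23: T[23][8]=8·1142399079991620+602762379967440=9741955019900400  T[23][9]=9·1241963303533920+1142399079991620=12320068811796900
row 24: T[24][9]=9·12320068811796900+9741955019900400=120622574326072500
Read S(24,9) = 120622574326072500.

120622574326072500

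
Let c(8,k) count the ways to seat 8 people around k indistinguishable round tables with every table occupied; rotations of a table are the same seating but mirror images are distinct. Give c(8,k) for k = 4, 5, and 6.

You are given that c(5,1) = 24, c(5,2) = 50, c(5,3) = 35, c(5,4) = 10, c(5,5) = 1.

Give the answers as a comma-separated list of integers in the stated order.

r6: T_6,2=5×50+24=274; T_6,3=5×35+50=225; T_6,4=5×10+35=85; T_6,5=5×1+10=15; T_6,6=5×0+1=1
r7: T_7,3=6×225+274=1624; T_7,4=6×85+225=735; T_7,5=6×15+85=175; T_7,6=6×1+15=21
r8: T_8,4=7×735+1624=6769; T_8,5=7×175+735=1960; T_8,6=7×21+175=322
Read c(8,4) = 6769, c(8,5) = 1960, c(8,6) = 322.

6769, 1960, 322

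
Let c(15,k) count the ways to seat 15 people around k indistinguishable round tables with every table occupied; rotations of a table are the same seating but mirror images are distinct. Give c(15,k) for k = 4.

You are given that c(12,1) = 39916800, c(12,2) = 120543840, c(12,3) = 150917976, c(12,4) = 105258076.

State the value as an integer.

310989260400

row 13: T[13][2]=12·120543840+39916800=1486442880  T[13][3]=12·150917976+120543840=1931559552  T[13][4]=12·105258076+150917976=1414014888
row 14: T[14][3]=13·1931559552+1486442880=26596717056  T[14][4]=13·1414014888+1931559552=20313753096
row 15: T[15][4]=14·20313753096+26596717056=310989260400
Read c(15,4) = 310989260400.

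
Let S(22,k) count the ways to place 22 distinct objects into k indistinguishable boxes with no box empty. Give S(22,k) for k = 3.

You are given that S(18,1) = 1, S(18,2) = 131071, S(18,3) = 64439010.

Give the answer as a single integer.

[19] T[19,1]:1*1+0=1 · T[19,2]:2*131071+1=262143 · T[19,3]:3*64439010+131071=193448101
[20] T[20,1]:1*1+0=1 · T[20,2]:2*262143+1=524287 · T[20,3]:3*193448101+262143=580606446
[21] T[21,2]:2*524287+1=1048575 · T[21,3]:3*580606446+524287=1742343625
[22] T[22,3]:3*1742343625+1048575=5228079450
Read S(22,3) = 5228079450.

5228079450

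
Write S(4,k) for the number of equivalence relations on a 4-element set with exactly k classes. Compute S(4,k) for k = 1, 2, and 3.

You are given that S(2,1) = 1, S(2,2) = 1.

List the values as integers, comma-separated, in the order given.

r3: T_3,1=1×1+0=1; T_3,2=2×1+1=3; T_3,3=3×0+1=1
r4: T_4,1=1×1+0=1; T_4,2=2×3+1=7; T_4,3=3×1+3=6
Read S(4,1) = 1, S(4,2) = 7, S(4,3) = 6.

1, 7, 6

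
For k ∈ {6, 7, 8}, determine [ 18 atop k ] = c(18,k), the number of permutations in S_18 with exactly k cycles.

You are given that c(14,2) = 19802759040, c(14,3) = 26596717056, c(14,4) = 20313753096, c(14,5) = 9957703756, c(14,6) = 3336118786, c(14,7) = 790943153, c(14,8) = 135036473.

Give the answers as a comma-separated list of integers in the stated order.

369012649234384, 110228466184200, 24871845297936

r15: T_15,3=14×26596717056+19802759040=392156797824; T_15,4=14×20313753096+26596717056=310989260400; T_15,5=14×9957703756+20313753096=159721605680; T_15,6=14×3336118786+9957703756=56663366760; T_15,7=14×790943153+3336118786=14409322928; T_15,8=14×135036473+790943153=2681453775
r16: T_16,4=15×310989260400+392156797824=5056995703824; T_16,5=15×159721605680+310989260400=2706813345600; T_16,6=15×56663366760+159721605680=1009672107080; T_16,7=15×14409322928+56663366760=272803210680; T_16,8=15×2681453775+14409322928=54631129553
r17: T_17,5=16×2706813345600+5056995703824=48366009233424; T_17,6=16×1009672107080+2706813345600=18861567058880; T_17,7=16×272803210680+1009672107080=5374523477960; T_17,8=16×54631129553+272803210680=1146901283528
r18: T_18,6=17×18861567058880+48366009233424=369012649234384; T_18,7=17×5374523477960+18861567058880=110228466184200; T_18,8=17×1146901283528+5374523477960=24871845297936
Read c(18,6) = 369012649234384, c(18,7) = 110228466184200, c(18,8) = 24871845297936.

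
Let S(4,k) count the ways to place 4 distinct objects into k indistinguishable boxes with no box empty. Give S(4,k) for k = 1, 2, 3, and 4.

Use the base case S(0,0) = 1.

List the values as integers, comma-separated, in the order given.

r1: T_1,1=1×0+1=1
r2: T_2,1=1×1+0=1; T_2,2=2×0+1=1
r3: T_3,1=1×1+0=1; T_3,2=2×1+1=3; T_3,3=3×0+1=1
r4: T_4,1=1×1+0=1; T_4,2=2×3+1=7; T_4,3=3×1+3=6; T_4,4=4×0+1=1
Read S(4,1) = 1, S(4,2) = 7, S(4,3) = 6, S(4,4) = 1.

1, 7, 6, 1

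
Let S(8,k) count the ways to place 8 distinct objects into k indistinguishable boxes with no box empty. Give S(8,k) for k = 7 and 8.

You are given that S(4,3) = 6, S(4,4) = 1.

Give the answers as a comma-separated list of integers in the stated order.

[5] T[5,4]:4*1+6=10 · T[5,5]:5*0+1=1
[6] T[6,5]:5*1+10=15 · T[6,6]:6*0+1=1
[7] T[7,6]:6*1+15=21 · T[7,7]:7*0+1=1
[8] T[8,7]:7*1+21=28 · T[8,8]:8*0+1=1
Read S(8,7) = 28, S(8,8) = 1.

28, 1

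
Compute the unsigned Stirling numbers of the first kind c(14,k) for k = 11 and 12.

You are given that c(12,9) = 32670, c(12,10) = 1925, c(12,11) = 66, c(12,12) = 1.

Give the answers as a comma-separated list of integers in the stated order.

91091, 3731

[13] T[13,10]:12*1925+32670=55770 · T[13,11]:12*66+1925=2717 · T[13,12]:12*1+66=78
[14] T[14,11]:13*2717+55770=91091 · T[14,12]:13*78+2717=3731
Read c(14,11) = 91091, c(14,12) = 3731.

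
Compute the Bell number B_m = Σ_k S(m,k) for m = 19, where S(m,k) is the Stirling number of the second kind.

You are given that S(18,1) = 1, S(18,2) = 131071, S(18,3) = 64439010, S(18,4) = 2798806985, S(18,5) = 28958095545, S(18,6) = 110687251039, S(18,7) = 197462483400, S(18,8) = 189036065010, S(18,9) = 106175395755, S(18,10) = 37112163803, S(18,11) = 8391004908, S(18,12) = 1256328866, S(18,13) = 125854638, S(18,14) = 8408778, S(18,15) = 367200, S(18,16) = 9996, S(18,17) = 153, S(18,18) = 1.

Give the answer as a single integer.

5832742205057

r19: T_19,1=1×1+0=1; T_19,2=2×131071+1=262143; T_19,3=3×64439010+131071=193448101; T_19,4=4×2798806985+64439010=11259666950; T_19,5=5×28958095545+2798806985=147589284710; T_19,6=6×110687251039+28958095545=693081601779; T_19,7=7×197462483400+110687251039=1492924634839; T_19,8=8×189036065010+197462483400=1709751003480; T_19,9=9×106175395755+189036065010=1144614626805; T_19,10=10×37112163803+106175395755=477297033785; T_19,11=11×8391004908+37112163803=129413217791; T_19,12=12×1256328866+8391004908=23466951300; T_19,13=13×125854638+1256328866=2892439160; T_19,14=14×8408778+125854638=243577530; T_19,15=15×367200+8408778=13916778; T_19,16=16×9996+367200=527136; T_19,17=17×153+9996=12597; T_19,18=18×1+153=171; T_19,19=19×0+1=1
B_19 = ΣS(19,k) = 1+262143+193448101+11259666950+147589284710+693081601779+1492924634839+1709751003480+1144614626805+477297033785+129413217791+23466951300+2892439160+243577530+13916778+527136+12597+171+1 = 5832742205057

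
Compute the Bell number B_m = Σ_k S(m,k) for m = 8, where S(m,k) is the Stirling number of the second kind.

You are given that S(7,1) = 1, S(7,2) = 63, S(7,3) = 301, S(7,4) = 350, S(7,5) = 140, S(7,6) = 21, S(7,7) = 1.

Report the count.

4140

r8: T_8,1=1×1+0=1; T_8,2=2×63+1=127; T_8,3=3×301+63=966; T_8,4=4×350+301=1701; T_8,5=5×140+350=1050; T_8,6=6×21+140=266; T_8,7=7×1+21=28; T_8,8=8×0+1=1
B_8 = ΣS(8,k) = 1+127+966+1701+1050+266+28+1 = 4140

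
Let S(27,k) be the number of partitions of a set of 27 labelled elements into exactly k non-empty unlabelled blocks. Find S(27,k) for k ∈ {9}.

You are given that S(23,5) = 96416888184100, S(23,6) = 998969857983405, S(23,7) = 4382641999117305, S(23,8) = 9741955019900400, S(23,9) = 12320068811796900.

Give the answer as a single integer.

106563273280541795575

row 24: T[24][6]=6·998969857983405+96416888184100=6090236036084530  T[24][7]=7·4382641999117305+998969857983405=31677463851804540  T[24][8]=8·9741955019900400+4382641999117305=82318282158320505  T[24][9]=9·12320068811796900+9741955019900400=120622574326072500
row 25: T[25][7]=7·31677463851804540+6090236036084530=227832482998716310  T[25][8]=8·82318282158320505+31677463851804540=690223721118368580  T[25][9]=9·120622574326072500+82318282158320505=1167921451092973005
row 26: T[26][8]=8·690223721118368580+227832482998716310=5749622251945664950  T[26][9]=9·1167921451092973005+690223721118368580=11201516780955125625
row 27: T[27][9]=9·11201516780955125625+5749622251945664950=106563273280541795575
Read S(27,9) = 106563273280541795575.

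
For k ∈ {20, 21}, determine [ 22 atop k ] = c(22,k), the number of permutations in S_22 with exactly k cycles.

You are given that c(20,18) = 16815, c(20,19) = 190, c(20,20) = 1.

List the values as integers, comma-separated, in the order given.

25025, 231

row 21: T[21][19]=20·190+16815=20615  T[21][20]=20·1+190=210  T[21][21]=20·0+1=1
row 22: T[22][20]=21·210+20615=25025  T[22][21]=21·1+210=231
Read c(22,20) = 25025, c(22,21) = 231.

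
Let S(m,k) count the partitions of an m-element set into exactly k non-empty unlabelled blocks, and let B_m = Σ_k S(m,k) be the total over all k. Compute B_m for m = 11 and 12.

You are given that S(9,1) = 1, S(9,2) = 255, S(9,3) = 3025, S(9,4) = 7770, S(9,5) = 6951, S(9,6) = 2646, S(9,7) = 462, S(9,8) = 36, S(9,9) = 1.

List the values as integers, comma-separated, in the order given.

678570, 4213597

[10] T[10,1]:1*1+0=1 · T[10,2]:2*255+1=511 · T[10,3]:3*3025+255=9330 · T[10,4]:4*7770+3025=34105 · T[10,5]:5*6951+7770=42525 · T[10,6]:6*2646+6951=22827 · T[10,7]:7*462+2646=5880 · T[10,8]:8*36+462=750 · T[10,9]:9*1+36=45 · T[10,10]:10*0+1=1
[11] T[11,1]:1*1+0=1 · T[11,2]:2*511+1=1023 · T[11,3]:3*9330+511=28501 · T[11,4]:4*34105+9330=145750 · T[11,5]:5*42525+34105=246730 · T[11,6]:6*22827+42525=179487 · T[11,7]:7*5880+22827=63987 · T[11,8]:8*750+5880=11880 · T[11,9]:9*45+750=1155 · T[11,10]:10*1+45=55 · T[11,11]:11*0+1=1
[12] T[12,1]:1*1+0=1 · T[12,2]:2*1023+1=2047 · T[12,3]:3*28501+1023=86526 · T[12,4]:4*145750+28501=611501 · T[12,5]:5*246730+145750=1379400 · T[12,6]:6*179487+246730=1323652 · T[12,7]:7*63987+179487=627396 · T[12,8]:8*11880+63987=159027 · T[12,9]:9*1155+11880=22275 · T[12,10]:10*55+1155=1705 · T[12,11]:11*1+55=66 · T[12,12]:12*0+1=1
B_11 = ΣS(11,k) = 1+1023+28501+145750+246730+179487+63987+11880+1155+55+1 = 678570
B_12 = ΣS(12,k) = 1+2047+86526+611501+1379400+1323652+627396+159027+22275+1705+66+1 = 4213597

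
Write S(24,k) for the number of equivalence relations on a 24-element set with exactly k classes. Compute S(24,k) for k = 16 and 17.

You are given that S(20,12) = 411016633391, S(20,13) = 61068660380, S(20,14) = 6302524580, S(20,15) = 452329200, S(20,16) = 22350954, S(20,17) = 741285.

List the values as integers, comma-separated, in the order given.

20677182465555, 1610949936915

i=21: T(21,13)=411016633391+13·61068660380=1204909218331 | T(21,14)=61068660380+14·6302524580=149304004500 | T(21,15)=6302524580+15·452329200=13087462580 | T(21,16)=452329200+16·22350954=809944464 | T(21,17)=22350954+17·741285=34952799
i=22: T(22,14)=1204909218331+14·149304004500=3295165281331 | T(22,15)=149304004500+15·13087462580=345615943200 | T(22,16)=13087462580+16·809944464=26046574004 | T(22,17)=809944464+17·34952799=1404142047
i=23: T(23,15)=3295165281331+15·345615943200=8479404429331 | T(23,16)=345615943200+16·26046574004=762361127264 | T(23,17)=26046574004+17·1404142047=49916988803
i=24: T(24,16)=8479404429331+16·762361127264=20677182465555 | T(24,17)=762361127264+17·49916988803=1610949936915
Read S(24,16) = 20677182465555, S(24,17) = 1610949936915.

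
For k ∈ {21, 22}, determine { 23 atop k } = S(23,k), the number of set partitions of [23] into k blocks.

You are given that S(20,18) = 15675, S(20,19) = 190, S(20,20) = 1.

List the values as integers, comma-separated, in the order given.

[21] T[21,19]:19*190+15675=19285 · T[21,20]:20*1+190=210 · T[21,21]:21*0+1=1
[22] T[22,20]:20*210+19285=23485 · T[22,21]:21*1+210=231 · T[22,22]:22*0+1=1
[23] T[23,21]:21*231+23485=28336 · T[23,22]:22*1+231=253
Read S(23,21) = 28336, S(23,22) = 253.

28336, 253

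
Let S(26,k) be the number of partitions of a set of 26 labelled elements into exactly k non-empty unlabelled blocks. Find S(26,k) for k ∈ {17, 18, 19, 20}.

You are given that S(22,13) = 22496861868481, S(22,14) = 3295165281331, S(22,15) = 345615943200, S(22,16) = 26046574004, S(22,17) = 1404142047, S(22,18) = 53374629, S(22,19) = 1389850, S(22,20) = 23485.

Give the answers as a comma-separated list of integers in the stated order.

1343731795378830, 107025546101760, 6433839018750, 290622864675

@23  (23,14):3295165281331·14+22496861868481→68629175807115, (23,15):345615943200·15+3295165281331→8479404429331, (23,16):26046574004·16+345615943200→762361127264, (23,17):1404142047·17+26046574004→49916988803, (23,18):53374629·18+1404142047→2364885369, (23,19):1389850·19+53374629→79781779, (23,20):23485·20+1389850→1859550
@24  (24,15):8479404429331·15+68629175807115→195820242247080, (24,16):762361127264·16+8479404429331→20677182465555, (24,17):49916988803·17+762361127264→1610949936915, (24,18):2364885369·18+49916988803→92484925445, (24,19):79781779·19+2364885369→3880739170, (24,20):1859550·20+79781779→116972779
@25  (25,16):20677182465555·16+195820242247080→526655161695960, (25,17):1610949936915·17+20677182465555→48063331393110, (25,18):92484925445·18+1610949936915→3275678594925, (25,19):3880739170·19+92484925445→166218969675, (25,20):116972779·20+3880739170→6220194750
@26  (26,17):48063331393110·17+526655161695960→1343731795378830, (26,18):3275678594925·18+48063331393110→107025546101760, (26,19):166218969675·19+3275678594925→6433839018750, (26,20):6220194750·20+166218969675→290622864675
Read S(26,17) = 1343731795378830, S(26,18) = 107025546101760, S(26,19) = 6433839018750, S(26,20) = 290622864675.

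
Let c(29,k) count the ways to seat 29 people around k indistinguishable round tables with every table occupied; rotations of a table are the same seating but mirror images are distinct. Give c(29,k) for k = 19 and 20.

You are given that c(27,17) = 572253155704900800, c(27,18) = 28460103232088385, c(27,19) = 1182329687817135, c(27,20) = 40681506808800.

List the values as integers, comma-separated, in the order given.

3031400077459516035, 124243455209483610

i=28: T(28,18)=572253155704900800+27·28460103232088385=1340675942971287195 | T(28,19)=28460103232088385+27·1182329687817135=60383004803151030 | T(28,20)=1182329687817135+27·40681506808800=2280730371654735
i=29: T(29,19)=1340675942971287195+28·60383004803151030=3031400077459516035 | T(29,20)=60383004803151030+28·2280730371654735=124243455209483610
Read c(29,19) = 3031400077459516035, c(29,20) = 124243455209483610.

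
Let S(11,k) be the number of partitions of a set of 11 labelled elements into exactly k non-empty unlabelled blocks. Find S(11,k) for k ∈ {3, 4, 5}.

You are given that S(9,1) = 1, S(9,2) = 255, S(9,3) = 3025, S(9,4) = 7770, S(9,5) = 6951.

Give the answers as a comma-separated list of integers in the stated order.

28501, 145750, 246730

@10  (10,2):255·2+1→511, (10,3):3025·3+255→9330, (10,4):7770·4+3025→34105, (10,5):6951·5+7770→42525
@11  (11,3):9330·3+511→28501, (11,4):34105·4+9330→145750, (11,5):42525·5+34105→246730
Read S(11,3) = 28501, S(11,4) = 145750, S(11,5) = 246730.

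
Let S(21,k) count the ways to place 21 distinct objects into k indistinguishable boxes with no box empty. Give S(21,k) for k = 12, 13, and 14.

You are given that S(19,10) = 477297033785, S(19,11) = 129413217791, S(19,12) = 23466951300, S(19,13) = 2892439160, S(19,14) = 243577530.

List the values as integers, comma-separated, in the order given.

6833042030178, 1204909218331, 149304004500

[20] T[20,11]:11*129413217791+477297033785=1900842429486 · T[20,12]:12*23466951300+129413217791=411016633391 · T[20,13]:13*2892439160+23466951300=61068660380 · T[20,14]:14*243577530+2892439160=6302524580
[21] T[21,12]:12*411016633391+1900842429486=6833042030178 · T[21,13]:13*61068660380+411016633391=1204909218331 · T[21,14]:14*6302524580+61068660380=149304004500
Read S(21,12) = 6833042030178, S(21,13) = 1204909218331, S(21,14) = 149304004500.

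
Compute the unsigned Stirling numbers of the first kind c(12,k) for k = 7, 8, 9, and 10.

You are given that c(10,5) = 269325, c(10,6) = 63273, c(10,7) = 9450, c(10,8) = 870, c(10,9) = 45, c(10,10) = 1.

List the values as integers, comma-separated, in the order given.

2637558, 357423, 32670, 1925

i=11: T(11,6)=269325+10·63273=902055 | T(11,7)=63273+10·9450=157773 | T(11,8)=9450+10·870=18150 | T(11,9)=870+10·45=1320 | T(11,10)=45+10·1=55
i=12: T(12,7)=902055+11·157773=2637558 | T(12,8)=157773+11·18150=357423 | T(12,9)=18150+11·1320=32670 | T(12,10)=1320+11·55=1925
Read c(12,7) = 2637558, c(12,8) = 357423, c(12,9) = 32670, c(12,10) = 1925.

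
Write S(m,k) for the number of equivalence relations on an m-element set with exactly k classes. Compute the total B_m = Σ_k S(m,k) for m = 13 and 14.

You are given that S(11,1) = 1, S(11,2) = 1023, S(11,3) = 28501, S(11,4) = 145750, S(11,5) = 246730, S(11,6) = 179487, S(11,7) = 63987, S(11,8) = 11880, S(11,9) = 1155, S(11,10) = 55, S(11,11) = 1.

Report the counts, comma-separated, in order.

27644437, 190899322

i=12: T(12,1)=0+1·1=1 | T(12,2)=1+2·1023=2047 | T(12,3)=1023+3·28501=86526 | T(12,4)=28501+4·145750=611501 | T(12,5)=145750+5·246730=1379400 | T(12,6)=246730+6·179487=1323652 | T(12,7)=179487+7·63987=627396 | T(12,8)=63987+8·11880=159027 | T(12,9)=11880+9·1155=22275 | T(12,10)=1155+10·55=1705 | T(12,11)=55+11·1=66 | T(12,12)=1+12·0=1
i=13: T(13,1)=0+1·1=1 | T(13,2)=1+2·2047=4095 | T(13,3)=2047+3·86526=261625 | T(13,4)=86526+4·611501=2532530 | T(13,5)=611501+5·1379400=7508501 | T(13,6)=1379400+6·1323652=9321312 | T(13,7)=1323652+7·627396=5715424 | T(13,8)=627396+8·159027=1899612 | T(13,9)=159027+9·22275=359502 | T(13,10)=22275+10·1705=39325 | T(13,11)=1705+11·66=2431 | T(13,12)=66+12·1=78 | T(13,13)=1+13·0=1
i=14: T(14,1)=0+1·1=1 | T(14,2)=1+2·4095=8191 | T(14,3)=4095+3·261625=788970 | T(14,4)=261625+4·2532530=10391745 | T(14,5)=2532530+5·7508501=40075035 | T(14,6)=7508501+6·9321312=63436373 | T(14,7)=9321312+7·5715424=49329280 | T(14,8)=5715424+8·1899612=20912320 | T(14,9)=1899612+9·359502=5135130 | T(14,10)=359502+10·39325=752752 | T(14,11)=39325+11·2431=66066 | T(14,12)=2431+12·78=3367 | T(14,13)=78+13·1=91 | T(14,14)=1+14·0=1
B_13 = ΣS(13,k) = 1+4095+261625+2532530+7508501+9321312+5715424+1899612+359502+39325+2431+78+1 = 27644437
B_14 = ΣS(14,k) = 1+8191+788970+10391745+40075035+63436373+49329280+20912320+5135130+752752+66066+3367+91+1 = 190899322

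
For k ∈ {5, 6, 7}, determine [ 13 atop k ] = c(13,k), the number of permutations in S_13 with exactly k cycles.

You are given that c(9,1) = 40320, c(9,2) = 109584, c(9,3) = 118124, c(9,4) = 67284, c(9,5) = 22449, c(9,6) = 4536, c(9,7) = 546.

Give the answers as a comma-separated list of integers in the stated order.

657206836, 206070150, 44990231

[10] T[10,2]:9*109584+40320=1026576 · T[10,3]:9*118124+109584=1172700 · T[10,4]:9*67284+118124=723680 · T[10,5]:9*22449+67284=269325 · T[10,6]:9*4536+22449=63273 · T[10,7]:9*546+4536=9450
[11] T[11,3]:10*1172700+1026576=12753576 · T[11,4]:10*723680+1172700=8409500 · T[11,5]:10*269325+723680=3416930 · T[11,6]:10*63273+269325=902055 · T[11,7]:10*9450+63273=157773
[12] T[12,4]:11*8409500+12753576=105258076 · T[12,5]:11*3416930+8409500=45995730 · T[12,6]:11*902055+3416930=13339535 · T[12,7]:11*157773+902055=2637558
[13] T[13,5]:12*45995730+105258076=657206836 · T[13,6]:12*13339535+45995730=206070150 · T[13,7]:12*2637558+13339535=44990231
Read c(13,5) = 657206836, c(13,6) = 206070150, c(13,7) = 44990231.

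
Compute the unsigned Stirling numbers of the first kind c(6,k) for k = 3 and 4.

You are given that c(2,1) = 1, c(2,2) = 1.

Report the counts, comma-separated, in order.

r3: T_3,1=2×1+0=2; T_3,2=2×1+1=3; T_3,3=2×0+1=1
r4: T_4,1=3×2+0=6; T_4,2=3×3+2=11; T_4,3=3×1+3=6; T_4,4=3×0+1=1
r5: T_5,2=4×11+6=50; T_5,3=4×6+11=35; T_5,4=4×1+6=10
r6: T_6,3=5×35+50=225; T_6,4=5×10+35=85
Read c(6,3) = 225, c(6,4) = 85.

225, 85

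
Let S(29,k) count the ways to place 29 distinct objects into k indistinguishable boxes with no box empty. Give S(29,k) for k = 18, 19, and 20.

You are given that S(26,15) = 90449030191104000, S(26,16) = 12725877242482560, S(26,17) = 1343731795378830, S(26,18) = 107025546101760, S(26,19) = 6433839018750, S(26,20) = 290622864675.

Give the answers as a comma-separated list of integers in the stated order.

r27: T_27,16=16×12725877242482560+90449030191104000=294063066070824960; T_27,17=17×1343731795378830+12725877242482560=35569317763922670; T_27,18=18×107025546101760+1343731795378830=3270191625210510; T_27,19=19×6433839018750+107025546101760=229268487458010; T_27,20=20×290622864675+6433839018750=12246296312250
r28: T_28,17=17×35569317763922670+294063066070824960=898741468057510350; T_28,18=18×3270191625210510+35569317763922670=94432767017711850; T_28,19=19×229268487458010+3270191625210510=7626292886912700; T_28,20=20×12246296312250+229268487458010=474194413703010
r29: T_29,18=18×94432767017711850+898741468057510350=2598531274376323650; T_29,19=19×7626292886912700+94432767017711850=239332331869053150; T_29,20=20×474194413703010+7626292886912700=17110181160972900
Read S(29,18) = 2598531274376323650, S(29,19) = 239332331869053150, S(29,20) = 17110181160972900.

2598531274376323650, 239332331869053150, 17110181160972900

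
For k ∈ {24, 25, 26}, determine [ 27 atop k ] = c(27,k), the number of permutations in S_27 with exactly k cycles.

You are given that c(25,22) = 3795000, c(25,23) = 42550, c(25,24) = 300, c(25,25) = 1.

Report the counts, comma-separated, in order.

6160050, 58500, 351

i=26: T(26,23)=3795000+25·42550=4858750 | T(26,24)=42550+25·300=50050 | T(26,25)=300+25·1=325 | T(26,26)=1+25·0=1
i=27: T(27,24)=4858750+26·50050=6160050 | T(27,25)=50050+26·325=58500 | T(27,26)=325+26·1=351
Read c(27,24) = 6160050, c(27,25) = 58500, c(27,26) = 351.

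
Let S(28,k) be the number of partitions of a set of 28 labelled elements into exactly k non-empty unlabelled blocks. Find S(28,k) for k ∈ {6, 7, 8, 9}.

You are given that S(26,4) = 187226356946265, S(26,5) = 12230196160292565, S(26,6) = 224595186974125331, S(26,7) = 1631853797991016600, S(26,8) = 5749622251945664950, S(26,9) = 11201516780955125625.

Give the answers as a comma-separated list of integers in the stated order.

8220146115188676396, 82892803728383735268, 392678226281361931131, 1006698291338432496375

[27] T[27,5]:5*12230196160292565+187226356946265=61338207158409090 · T[27,6]:6*224595186974125331+12230196160292565=1359801318005044551 · T[27,7]:7*1631853797991016600+224595186974125331=11647571772911241531 · T[27,8]:8*5749622251945664950+1631853797991016600=47628831813556336200 · T[27,9]:9*11201516780955125625+5749622251945664950=106563273280541795575
[28] T[28,6]:6*1359801318005044551+61338207158409090=8220146115188676396 · T[28,7]:7*11647571772911241531+1359801318005044551=82892803728383735268 · T[28,8]:8*47628831813556336200+11647571772911241531=392678226281361931131 · T[28,9]:9*106563273280541795575+47628831813556336200=1006698291338432496375
Read S(28,6) = 8220146115188676396, S(28,7) = 82892803728383735268, S(28,8) = 392678226281361931131, S(28,9) = 1006698291338432496375.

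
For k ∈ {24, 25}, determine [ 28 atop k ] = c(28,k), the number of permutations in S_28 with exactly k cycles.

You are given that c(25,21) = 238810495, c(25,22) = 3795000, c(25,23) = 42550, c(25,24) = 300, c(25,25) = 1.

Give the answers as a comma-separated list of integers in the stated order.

626334345, 7739550

[26] T[26,22]:25*3795000+238810495=333685495 · T[26,23]:25*42550+3795000=4858750 · T[26,24]:25*300+42550=50050 · T[26,25]:25*1+300=325
[27] T[27,23]:26*4858750+333685495=460012995 · T[27,24]:26*50050+4858750=6160050 · T[27,25]:26*325+50050=58500
[28] T[28,24]:27*6160050+460012995=626334345 · T[28,25]:27*58500+6160050=7739550
Read c(28,24) = 626334345, c(28,25) = 7739550.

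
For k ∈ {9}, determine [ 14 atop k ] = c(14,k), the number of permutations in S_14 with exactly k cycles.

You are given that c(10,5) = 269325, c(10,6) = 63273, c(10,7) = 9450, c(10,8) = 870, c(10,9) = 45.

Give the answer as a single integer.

16669653

[11] T[11,6]:10*63273+269325=902055 · T[11,7]:10*9450+63273=157773 · T[11,8]:10*870+9450=18150 · T[11,9]:10*45+870=1320
[12] T[12,7]:11*157773+902055=2637558 · T[12,8]:11*18150+157773=357423 · T[12,9]:11*1320+18150=32670
[13] T[13,8]:12*357423+2637558=6926634 · T[13,9]:12*32670+357423=749463
[14] T[14,9]:13*749463+6926634=16669653
Read c(14,9) = 16669653.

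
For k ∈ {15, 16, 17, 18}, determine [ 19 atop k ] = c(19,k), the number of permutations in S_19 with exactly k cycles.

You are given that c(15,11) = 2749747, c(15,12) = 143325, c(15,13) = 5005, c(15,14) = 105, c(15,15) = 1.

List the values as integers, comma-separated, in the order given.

22323822, 662796, 13566, 171

@16  (16,12):143325·15+2749747→4899622, (16,13):5005·15+143325→218400, (16,14):105·15+5005→6580, (16,15):1·15+105→120, (16,16):0·15+1→1
@17  (17,13):218400·16+4899622→8394022, (17,14):6580·16+218400→323680, (17,15):120·16+6580→8500, (17,16):1·16+120→136, (17,17):0·16+1→1
@18  (18,14):323680·17+8394022→13896582, (18,15):8500·17+323680→468180, (18,16):136·17+8500→10812, (18,17):1·17+136→153, (18,18):0·17+1→1
@19  (19,15):468180·18+13896582→22323822, (19,16):10812·18+468180→662796, (19,17):153·18+10812→13566, (19,18):1·18+153→171
Read c(19,15) = 22323822, c(19,16) = 662796, c(19,17) = 13566, c(19,18) = 171.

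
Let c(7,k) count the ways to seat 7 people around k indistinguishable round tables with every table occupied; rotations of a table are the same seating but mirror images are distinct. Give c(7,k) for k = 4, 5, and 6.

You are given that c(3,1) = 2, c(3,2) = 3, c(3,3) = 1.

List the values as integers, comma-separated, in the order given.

735, 175, 21

r4: T_4,1=3×2+0=6; T_4,2=3×3+2=11; T_4,3=3×1+3=6; T_4,4=3×0+1=1
r5: T_5,2=4×11+6=50; T_5,3=4×6+11=35; T_5,4=4×1+6=10; T_5,5=4×0+1=1
r6: T_6,3=5×35+50=225; T_6,4=5×10+35=85; T_6,5=5×1+10=15; T_6,6=5×0+1=1
r7: T_7,4=6×85+225=735; T_7,5=6×15+85=175; T_7,6=6×1+15=21
Read c(7,4) = 735, c(7,5) = 175, c(7,6) = 21.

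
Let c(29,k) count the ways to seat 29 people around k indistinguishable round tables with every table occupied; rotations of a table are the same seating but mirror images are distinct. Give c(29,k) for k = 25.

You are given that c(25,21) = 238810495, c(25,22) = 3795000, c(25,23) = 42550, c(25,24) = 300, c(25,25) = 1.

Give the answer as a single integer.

row 26: T[26][22]=25·3795000+238810495=333685495  T[26][23]=25·42550+3795000=4858750  T[26][24]=25·300+42550=50050  T[26][25]=25·1+300=325
row 27: T[27][23]=26·4858750+333685495=460012995  T[27][24]=26·50050+4858750=6160050  T[27][25]=26·325+50050=58500
row 28: T[28][24]=27·6160050+460012995=626334345  T[28][25]=27·58500+6160050=7739550
row 29: T[29][25]=28·7739550+626334345=843041745
Read c(29,25) = 843041745.

843041745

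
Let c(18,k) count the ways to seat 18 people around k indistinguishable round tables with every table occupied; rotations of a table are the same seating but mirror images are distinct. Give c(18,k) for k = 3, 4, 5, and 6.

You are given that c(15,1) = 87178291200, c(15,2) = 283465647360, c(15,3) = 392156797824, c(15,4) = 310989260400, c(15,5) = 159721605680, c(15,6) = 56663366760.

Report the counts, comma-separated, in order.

1821602444624640, 1583313975727488, 909299905844112, 369012649234384

row 16: T[16][1]=15·87178291200+0=1307674368000  T[16][2]=15·283465647360+87178291200=4339163001600  T[16][3]=15·392156797824+283465647360=6165817614720  T[16][4]=15·310989260400+392156797824=5056995703824  T[16][5]=15·159721605680+310989260400=2706813345600  T[16][6]=15·56663366760+159721605680=1009672107080
row 17: T[17][2]=16·4339163001600+1307674368000=70734282393600  T[17][3]=16·6165817614720+4339163001600=102992244837120  T[17][4]=16·5056995703824+6165817614720=87077748875904  T[17][5]=16·2706813345600+5056995703824=48366009233424  T[17][6]=16·1009672107080+2706813345600=18861567058880
row 18: T[18][3]=17·102992244837120+70734282393600=1821602444624640  T[18][4]=17·87077748875904+102992244837120=1583313975727488  T[18][5]=17·48366009233424+87077748875904=909299905844112  T[18][6]=17·18861567058880+48366009233424=369012649234384
Read c(18,3) = 1821602444624640, c(18,4) = 1583313975727488, c(18,5) = 909299905844112, c(18,6) = 369012649234384.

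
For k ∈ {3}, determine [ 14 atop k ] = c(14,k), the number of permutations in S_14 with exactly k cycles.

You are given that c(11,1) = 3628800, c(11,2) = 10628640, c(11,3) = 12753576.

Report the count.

26596717056

i=12: T(12,1)=0+11·3628800=39916800 | T(12,2)=3628800+11·10628640=120543840 | T(12,3)=10628640+11·12753576=150917976
i=13: T(13,2)=39916800+12·120543840=1486442880 | T(13,3)=120543840+12·150917976=1931559552
i=14: T(14,3)=1486442880+13·1931559552=26596717056
Read c(14,3) = 26596717056.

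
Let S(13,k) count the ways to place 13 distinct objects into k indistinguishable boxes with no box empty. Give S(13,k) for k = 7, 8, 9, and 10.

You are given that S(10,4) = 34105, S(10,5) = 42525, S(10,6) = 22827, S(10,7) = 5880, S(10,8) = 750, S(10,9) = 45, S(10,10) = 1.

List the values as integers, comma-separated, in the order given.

[11] T[11,5]:5*42525+34105=246730 · T[11,6]:6*22827+42525=179487 · T[11,7]:7*5880+22827=63987 · T[11,8]:8*750+5880=11880 · T[11,9]:9*45+750=1155 · T[11,10]:10*1+45=55
[12] T[12,6]:6*179487+246730=1323652 · T[12,7]:7*63987+179487=627396 · T[12,8]:8*11880+63987=159027 · T[12,9]:9*1155+11880=22275 · T[12,10]:10*55+1155=1705
[13] T[13,7]:7*627396+1323652=5715424 · T[13,8]:8*159027+627396=1899612 · T[13,9]:9*22275+159027=359502 · T[13,10]:10*1705+22275=39325
Read S(13,7) = 5715424, S(13,8) = 1899612, S(13,9) = 359502, S(13,10) = 39325.

5715424, 1899612, 359502, 39325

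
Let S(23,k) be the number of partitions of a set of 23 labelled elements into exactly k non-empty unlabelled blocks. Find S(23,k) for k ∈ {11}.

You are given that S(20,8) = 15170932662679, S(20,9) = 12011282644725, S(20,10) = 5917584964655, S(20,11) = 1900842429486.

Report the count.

4864251308951100

[21] T[21,9]:9*12011282644725+15170932662679=123272476465204 · T[21,10]:10*5917584964655+12011282644725=71187132291275 · T[21,11]:11*1900842429486+5917584964655=26826851689001
[22] T[22,10]:10*71187132291275+123272476465204=835143799377954 · T[22,11]:11*26826851689001+71187132291275=366282500870286
[23] T[23,11]:11*366282500870286+835143799377954=4864251308951100
Read S(23,11) = 4864251308951100.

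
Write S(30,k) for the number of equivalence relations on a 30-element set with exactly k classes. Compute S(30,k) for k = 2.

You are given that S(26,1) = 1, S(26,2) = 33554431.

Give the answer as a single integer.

536870911

@27  (27,1):1·1+0→1, (27,2):33554431·2+1→67108863
@28  (28,1):1·1+0→1, (28,2):67108863·2+1→134217727
@29  (29,1):1·1+0→1, (29,2):134217727·2+1→268435455
@30  (30,2):268435455·2+1→536870911
Read S(30,2) = 536870911.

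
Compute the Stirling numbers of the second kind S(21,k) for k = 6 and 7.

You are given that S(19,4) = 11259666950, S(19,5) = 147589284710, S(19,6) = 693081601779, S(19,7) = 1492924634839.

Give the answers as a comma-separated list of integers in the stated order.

i=20: T(20,5)=11259666950+5·147589284710=749206090500 | T(20,6)=147589284710+6·693081601779=4306078895384 | T(20,7)=693081601779+7·1492924634839=11143554045652
i=21: T(21,6)=749206090500+6·4306078895384=26585679462804 | T(21,7)=4306078895384+7·11143554045652=82310957214948
Read S(21,6) = 26585679462804, S(21,7) = 82310957214948.

26585679462804, 82310957214948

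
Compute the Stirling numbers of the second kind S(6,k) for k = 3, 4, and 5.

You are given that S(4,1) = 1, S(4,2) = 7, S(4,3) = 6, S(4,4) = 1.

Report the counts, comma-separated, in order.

90, 65, 15

r5: T_5,2=2×7+1=15; T_5,3=3×6+7=25; T_5,4=4×1+6=10; T_5,5=5×0+1=1
r6: T_6,3=3×25+15=90; T_6,4=4×10+25=65; T_6,5=5×1+10=15
Read S(6,3) = 90, S(6,4) = 65, S(6,5) = 15.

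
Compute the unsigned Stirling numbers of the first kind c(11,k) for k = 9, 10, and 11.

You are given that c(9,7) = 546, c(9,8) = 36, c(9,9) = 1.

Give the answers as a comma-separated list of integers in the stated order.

@10  (10,8):36·9+546→870, (10,9):1·9+36→45, (10,10):0·9+1→1
@11  (11,9):45·10+870→1320, (11,10):1·10+45→55, (11,11):0·10+1→1
Read c(11,9) = 1320, c(11,10) = 55, c(11,11) = 1.

1320, 55, 1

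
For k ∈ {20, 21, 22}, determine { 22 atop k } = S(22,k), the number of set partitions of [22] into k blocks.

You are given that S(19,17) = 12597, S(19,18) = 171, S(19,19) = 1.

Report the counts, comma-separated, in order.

[20] T[20,18]:18*171+12597=15675 · T[20,19]:19*1+171=190 · T[20,20]:20*0+1=1
[21] T[21,19]:19*190+15675=19285 · T[21,20]:20*1+190=210 · T[21,21]:21*0+1=1
[22] T[22,20]:20*210+19285=23485 · T[22,21]:21*1+210=231 · T[22,22]:22*0+1=1
Read S(22,20) = 23485, S(22,21) = 231, S(22,22) = 1.

23485, 231, 1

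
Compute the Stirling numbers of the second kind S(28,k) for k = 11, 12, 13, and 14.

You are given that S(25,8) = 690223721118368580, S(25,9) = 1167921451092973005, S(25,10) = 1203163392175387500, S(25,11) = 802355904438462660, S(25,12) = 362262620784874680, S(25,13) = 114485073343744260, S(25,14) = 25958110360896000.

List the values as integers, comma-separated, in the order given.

1501910658871554621690, 985397416171213883565, 451512851236272407400, 148782988064375309400

i=26: T(26,9)=690223721118368580+9·1167921451092973005=11201516780955125625 | T(26,10)=1167921451092973005+10·1203163392175387500=13199555372846848005 | T(26,11)=1203163392175387500+11·802355904438462660=10029078340998476760 | T(26,12)=802355904438462660+12·362262620784874680=5149507353856958820 | T(26,13)=362262620784874680+13·114485073343744260=1850568574253550060 | T(26,14)=114485073343744260+14·25958110360896000=477898618396288260
i=27: T(27,10)=11201516780955125625+10·13199555372846848005=143197070509423605675 | T(27,11)=13199555372846848005+11·10029078340998476760=123519417123830092365 | T(27,12)=10029078340998476760+12·5149507353856958820=71823166587281982600 | T(27,13)=5149507353856958820+13·1850568574253550060=29206898819153109600 | T(27,14)=1850568574253550060+14·477898618396288260=8541149231801585700
i=28: T(28,11)=143197070509423605675+11·123519417123830092365=1501910658871554621690 | T(28,12)=123519417123830092365+12·71823166587281982600=985397416171213883565 | T(28,13)=71823166587281982600+13·29206898819153109600=451512851236272407400 | T(28,14)=29206898819153109600+14·8541149231801585700=148782988064375309400
Read S(28,11) = 1501910658871554621690, S(28,12) = 985397416171213883565, S(28,13) = 451512851236272407400, S(28,14) = 148782988064375309400.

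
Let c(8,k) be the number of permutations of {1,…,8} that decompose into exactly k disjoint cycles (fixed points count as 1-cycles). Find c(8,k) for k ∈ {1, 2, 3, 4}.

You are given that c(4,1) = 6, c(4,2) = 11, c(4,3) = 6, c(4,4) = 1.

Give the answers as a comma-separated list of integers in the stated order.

[5] T[5,1]:4*6+0=24 · T[5,2]:4*11+6=50 · T[5,3]:4*6+11=35 · T[5,4]:4*1+6=10
[6] T[6,1]:5*24+0=120 · T[6,2]:5*50+24=274 · T[6,3]:5*35+50=225 · T[6,4]:5*10+35=85
[7] T[7,1]:6*120+0=720 · T[7,2]:6*274+120=1764 · T[7,3]:6*225+274=1624 · T[7,4]:6*85+225=735
[8] T[8,1]:7*720+0=5040 · T[8,2]:7*1764+720=13068 · T[8,3]:7*1624+1764=13132 · T[8,4]:7*735+1624=6769
Read c(8,1) = 5040, c(8,2) = 13068, c(8,3) = 13132, c(8,4) = 6769.

5040, 13068, 13132, 6769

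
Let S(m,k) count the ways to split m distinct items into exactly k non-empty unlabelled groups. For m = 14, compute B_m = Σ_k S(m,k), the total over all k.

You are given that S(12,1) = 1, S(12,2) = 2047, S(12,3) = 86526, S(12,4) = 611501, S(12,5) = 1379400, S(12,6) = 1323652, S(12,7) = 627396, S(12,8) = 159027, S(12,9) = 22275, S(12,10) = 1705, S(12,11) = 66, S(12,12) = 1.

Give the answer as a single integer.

r13: T_13,1=1×1+0=1; T_13,2=2×2047+1=4095; T_13,3=3×86526+2047=261625; T_13,4=4×611501+86526=2532530; T_13,5=5×1379400+611501=7508501; T_13,6=6×1323652+1379400=9321312; T_13,7=7×627396+1323652=5715424; T_13,8=8×159027+627396=1899612; T_13,9=9×22275+159027=359502; T_13,10=10×1705+22275=39325; T_13,11=11×66+1705=2431; T_13,12=12×1+66=78; T_13,13=13×0+1=1
r14: T_14,1=1×1+0=1; T_14,2=2×4095+1=8191; T_14,3=3×261625+4095=788970; T_14,4=4×2532530+261625=10391745; T_14,5=5×7508501+2532530=40075035; T_14,6=6×9321312+7508501=63436373; T_14,7=7×5715424+9321312=49329280; T_14,8=8×1899612+5715424=20912320; T_14,9=9×359502+1899612=5135130; T_14,10=10×39325+359502=752752; T_14,11=11×2431+39325=66066; T_14,12=12×78+2431=3367; T_14,13=13×1+78=91; T_14,14=14×0+1=1
B_14 = ΣS(14,k) = 1+8191+788970+10391745+40075035+63436373+49329280+20912320+5135130+752752+66066+3367+91+1 = 190899322

190899322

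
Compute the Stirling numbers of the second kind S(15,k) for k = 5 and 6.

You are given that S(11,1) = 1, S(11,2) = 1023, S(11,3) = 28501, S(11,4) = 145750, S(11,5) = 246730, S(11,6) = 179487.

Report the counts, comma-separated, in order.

row 12: T[12][2]=2·1023+1=2047  T[12][3]=3·28501+1023=86526  T[12][4]=4·145750+28501=611501  T[12][5]=5·246730+145750=1379400  T[12][6]=6·179487+246730=1323652
row 13: T[13][3]=3·86526+2047=261625  T[13][4]=4·611501+86526=2532530  T[13][5]=5·1379400+611501=7508501  T[13][6]=6·1323652+1379400=9321312
row 14: T[14][4]=4·2532530+261625=10391745  T[14][5]=5·7508501+2532530=40075035  T[14][6]=6·9321312+7508501=63436373
row 15: T[15][5]=5·40075035+10391745=210766920  T[15][6]=6·63436373+40075035=420693273
Read S(15,5) = 210766920, S(15,6) = 420693273.

210766920, 420693273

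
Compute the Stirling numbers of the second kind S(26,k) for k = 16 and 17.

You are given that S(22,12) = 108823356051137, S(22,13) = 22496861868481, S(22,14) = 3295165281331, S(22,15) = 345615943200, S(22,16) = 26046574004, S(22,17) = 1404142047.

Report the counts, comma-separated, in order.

12725877242482560, 1343731795378830

r23: T_23,13=13×22496861868481+108823356051137=401282560341390; T_23,14=14×3295165281331+22496861868481=68629175807115; T_23,15=15×345615943200+3295165281331=8479404429331; T_23,16=16×26046574004+345615943200=762361127264; T_23,17=17×1404142047+26046574004=49916988803
r24: T_24,14=14×68629175807115+401282560341390=1362091021641000; T_24,15=15×8479404429331+68629175807115=195820242247080; T_24,16=16×762361127264+8479404429331=20677182465555; T_24,17=17×49916988803+762361127264=1610949936915
r25: T_25,15=15×195820242247080+1362091021641000=4299394655347200; T_25,16=16×20677182465555+195820242247080=526655161695960; T_25,17=17×1610949936915+20677182465555=48063331393110
r26: T_26,16=16×526655161695960+4299394655347200=12725877242482560; T_26,17=17×48063331393110+526655161695960=1343731795378830
Read S(26,16) = 12725877242482560, S(26,17) = 1343731795378830.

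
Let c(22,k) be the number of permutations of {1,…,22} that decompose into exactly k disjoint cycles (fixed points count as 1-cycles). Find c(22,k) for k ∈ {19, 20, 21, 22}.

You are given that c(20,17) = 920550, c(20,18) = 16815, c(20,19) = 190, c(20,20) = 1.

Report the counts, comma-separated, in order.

1689765, 25025, 231, 1

[21] T[21,18]:20*16815+920550=1256850 · T[21,19]:20*190+16815=20615 · T[21,20]:20*1+190=210 · T[21,21]:20*0+1=1
[22] T[22,19]:21*20615+1256850=1689765 · T[22,20]:21*210+20615=25025 · T[22,21]:21*1+210=231 · T[22,22]:21*0+1=1
Read c(22,19) = 1689765, c(22,20) = 25025, c(22,21) = 231, c(22,22) = 1.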